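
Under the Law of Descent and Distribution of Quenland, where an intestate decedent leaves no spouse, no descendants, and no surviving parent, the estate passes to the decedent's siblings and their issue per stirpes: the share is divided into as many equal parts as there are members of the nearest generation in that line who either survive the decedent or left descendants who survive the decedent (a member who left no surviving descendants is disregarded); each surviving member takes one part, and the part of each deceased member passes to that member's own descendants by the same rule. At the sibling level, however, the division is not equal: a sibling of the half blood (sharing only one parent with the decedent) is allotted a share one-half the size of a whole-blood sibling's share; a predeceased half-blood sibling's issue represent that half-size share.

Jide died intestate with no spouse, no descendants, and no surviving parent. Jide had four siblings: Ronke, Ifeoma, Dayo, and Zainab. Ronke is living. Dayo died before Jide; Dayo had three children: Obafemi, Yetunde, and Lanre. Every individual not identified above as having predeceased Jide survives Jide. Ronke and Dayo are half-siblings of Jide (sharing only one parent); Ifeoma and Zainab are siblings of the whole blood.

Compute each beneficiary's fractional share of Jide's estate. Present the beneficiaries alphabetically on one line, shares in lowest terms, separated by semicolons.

No spouse, descendants, or parent survives, so the estate passes to Jide's siblings per stirpes.
Half-blood siblings count for one-half the weight of whole-blood siblings at the initial division.
Dividing 1 in proportion to weights (total weight 3): Ronke (weight 1/2) → 1/6; Ifeoma (weight 1) → 1/3; Dayo (weight 1/2) → 1/6; Zainab (weight 1) → 1/3.
Ronke is living and takes 1/6.
Ifeoma is living and takes 1/3.
Dayo predeceased; the 1/6 allotted to Dayo's branch passes to Dayo's issue by representation.
The 1/6 is divided into 3 equal shares of 1/18 among Obafemi, Yetunde, Lanre.
Obafemi is living and takes 1/18.
Yetunde is living and takes 1/18.
Lanre is living and takes 1/18.
Zainab is living and takes 1/3.

Ifeoma 1/3; Lanre 1/18; Obafemi 1/18; Ronke 1/6; Yetunde 1/18; Zainab 1/3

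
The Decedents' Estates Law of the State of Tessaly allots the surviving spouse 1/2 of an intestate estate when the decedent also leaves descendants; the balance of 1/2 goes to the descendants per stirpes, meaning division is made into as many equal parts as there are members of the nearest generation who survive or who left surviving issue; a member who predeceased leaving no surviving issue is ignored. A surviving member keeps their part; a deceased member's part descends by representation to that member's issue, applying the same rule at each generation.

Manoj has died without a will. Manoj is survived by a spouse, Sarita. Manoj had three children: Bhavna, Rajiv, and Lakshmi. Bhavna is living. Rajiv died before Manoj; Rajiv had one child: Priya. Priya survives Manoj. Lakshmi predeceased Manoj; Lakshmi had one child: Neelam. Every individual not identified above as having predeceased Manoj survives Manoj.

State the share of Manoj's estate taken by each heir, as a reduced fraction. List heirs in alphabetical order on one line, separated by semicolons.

Bhavna 1/6; Neelam 1/6; Priya 1/6; Sarita 1/2

Sarita, as surviving spouse, takes 1/2.
The remaining 1/2 passes to Manoj's descendants per stirpes.
The 1/2 is divided into 3 equal shares of 1/6 among Bhavna, Rajiv, Lakshmi.
Bhavna is living and takes 1/6.
Rajiv predeceased; the 1/6 allotted to Rajiv's branch passes to Rajiv's issue by representation.
Priya is the sole taker at this level and receives the full 1/6.
Lakshmi predeceased; the 1/6 allotted to Lakshmi's branch passes to Lakshmi's issue by representation.
Neelam is the sole taker at this level and receives the full 1/6.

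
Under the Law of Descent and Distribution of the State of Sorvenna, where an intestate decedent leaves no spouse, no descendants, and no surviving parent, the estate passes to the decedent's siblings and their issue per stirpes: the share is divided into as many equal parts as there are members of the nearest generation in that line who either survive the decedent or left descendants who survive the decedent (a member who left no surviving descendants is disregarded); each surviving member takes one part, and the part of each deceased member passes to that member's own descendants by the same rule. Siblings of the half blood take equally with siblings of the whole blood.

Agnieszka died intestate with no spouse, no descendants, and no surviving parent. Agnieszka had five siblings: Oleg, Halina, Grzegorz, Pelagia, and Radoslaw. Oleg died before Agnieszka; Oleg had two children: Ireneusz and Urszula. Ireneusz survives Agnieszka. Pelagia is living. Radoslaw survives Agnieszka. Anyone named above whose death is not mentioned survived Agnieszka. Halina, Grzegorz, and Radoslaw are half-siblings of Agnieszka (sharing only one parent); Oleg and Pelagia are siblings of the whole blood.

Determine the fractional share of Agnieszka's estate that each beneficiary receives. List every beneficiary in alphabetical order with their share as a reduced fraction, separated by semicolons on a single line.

No spouse, descendants, or parent survives, so the estate passes to Agnieszka's siblings per stirpes.
Half-blood and whole-blood siblings take equally under the stated rule.
The estate is divided into 5 equal shares of 1/5 among Oleg, Halina, Grzegorz, Pelagia, Radoslaw.
Oleg predeceased; the 1/5 allotted to Oleg's branch passes to Oleg's issue by representation.
The 1/5 is divided into 2 equal shares of 1/10 among Ireneusz, Urszula.
Ireneusz is living and takes 1/10.
Urszula is living and takes 1/10.
Halina is living and takes 1/5.
Grzegorz is living and takes 1/5.
Pelagia is living and takes 1/5.
Radoslaw is living and takes 1/5.

Grzegorz 1/5; Halina 1/5; Ireneusz 1/10; Pelagia 1/5; Radoslaw 1/5; Urszula 1/10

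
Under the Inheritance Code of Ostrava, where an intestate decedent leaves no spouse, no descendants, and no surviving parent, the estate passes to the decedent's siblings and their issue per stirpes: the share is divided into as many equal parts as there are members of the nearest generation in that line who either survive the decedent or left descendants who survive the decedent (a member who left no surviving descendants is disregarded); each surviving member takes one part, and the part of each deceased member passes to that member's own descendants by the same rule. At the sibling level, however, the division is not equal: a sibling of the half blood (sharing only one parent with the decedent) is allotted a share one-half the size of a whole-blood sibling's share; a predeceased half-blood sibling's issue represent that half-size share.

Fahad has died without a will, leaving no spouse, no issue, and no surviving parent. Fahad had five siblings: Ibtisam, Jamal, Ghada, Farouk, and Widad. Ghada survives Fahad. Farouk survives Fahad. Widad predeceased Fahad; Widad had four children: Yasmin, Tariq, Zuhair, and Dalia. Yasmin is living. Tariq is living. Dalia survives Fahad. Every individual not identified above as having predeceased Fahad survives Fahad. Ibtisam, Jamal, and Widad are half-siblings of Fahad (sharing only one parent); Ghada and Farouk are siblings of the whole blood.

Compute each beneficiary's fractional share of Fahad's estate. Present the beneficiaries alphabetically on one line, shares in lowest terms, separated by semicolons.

No spouse, descendants, or parent survives, so the estate passes to Fahad's siblings per stirpes.
Half-blood siblings count for one-half the weight of whole-blood siblings at the initial division.
Dividing 1 in proportion to weights (total weight 7/2): Ibtisam (weight 1/2) → 1/7; Jamal (weight 1/2) → 1/7; Ghada (weight 1) → 2/7; Farouk (weight 1) → 2/7; Widad (weight 1/2) → 1/7.
Ibtisam is living and takes 1/7.
Jamal is living and takes 1/7.
Ghada is living and takes 2/7.
Farouk is living and takes 2/7.
Widad predeceased; the 1/7 allotted to Widad's branch passes to Widad's issue by representation.
The 1/7 is divided into 4 equal shares of 1/28 among Yasmin, Tariq, Zuhair, Dalia.
Yasmin is living and takes 1/28.
Tariq is living and takes 1/28.
Zuhair is living and takes 1/28.
Dalia is living and takes 1/28.

Dalia 1/28; Farouk 2/7; Ghada 2/7; Ibtisam 1/7; Jamal 1/7; Tariq 1/28; Yasmin 1/28; Zuhair 1/28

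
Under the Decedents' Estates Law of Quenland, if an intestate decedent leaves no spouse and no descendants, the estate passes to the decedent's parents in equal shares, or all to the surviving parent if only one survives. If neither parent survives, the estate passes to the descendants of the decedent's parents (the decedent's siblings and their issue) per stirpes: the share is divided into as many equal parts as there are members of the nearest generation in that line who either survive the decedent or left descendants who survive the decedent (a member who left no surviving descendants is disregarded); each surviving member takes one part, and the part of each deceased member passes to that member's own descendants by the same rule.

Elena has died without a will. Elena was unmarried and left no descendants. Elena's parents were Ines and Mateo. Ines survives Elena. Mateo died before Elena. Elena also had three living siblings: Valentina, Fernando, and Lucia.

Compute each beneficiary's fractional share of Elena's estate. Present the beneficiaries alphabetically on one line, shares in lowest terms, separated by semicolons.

Ines 1

Only one parent, Ines, survives, so Ines takes the entire estate. The siblings take nothing because a surviving parent has priority.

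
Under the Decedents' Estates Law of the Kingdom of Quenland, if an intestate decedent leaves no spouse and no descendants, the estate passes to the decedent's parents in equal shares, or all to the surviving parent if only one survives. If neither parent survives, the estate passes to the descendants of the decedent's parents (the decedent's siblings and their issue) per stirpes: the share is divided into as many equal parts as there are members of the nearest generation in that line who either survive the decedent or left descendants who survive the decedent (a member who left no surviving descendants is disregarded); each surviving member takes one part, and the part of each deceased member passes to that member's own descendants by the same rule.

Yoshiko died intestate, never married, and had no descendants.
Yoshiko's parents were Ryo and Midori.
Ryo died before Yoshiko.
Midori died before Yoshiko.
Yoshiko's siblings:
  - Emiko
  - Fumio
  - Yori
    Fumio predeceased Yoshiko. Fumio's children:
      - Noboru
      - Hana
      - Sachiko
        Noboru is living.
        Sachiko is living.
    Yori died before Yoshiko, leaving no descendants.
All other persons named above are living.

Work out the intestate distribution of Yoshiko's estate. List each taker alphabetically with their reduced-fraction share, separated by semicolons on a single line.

Neither parent survives and there are no descendants, so the estate passes to Yoshiko's siblings and their issue per stirpes.
Yori left no surviving issue, so that branch lapses and is disregarded.
The estate is divided into 2 equal shares of 1/2 among Emiko, Fumio.
Emiko is living and takes 1/2.
Fumio predeceased; the 1/2 allotted to Fumio's branch passes to Fumio's issue by representation.
The 1/2 is divided into 3 equal shares of 1/6 among Noboru, Hana, Sachiko.
Noboru is living and takes 1/6.
Hana is living and takes 1/6.
Sachiko is living and takes 1/6.

Emiko 1/2; Hana 1/6; Noboru 1/6; Sachiko 1/6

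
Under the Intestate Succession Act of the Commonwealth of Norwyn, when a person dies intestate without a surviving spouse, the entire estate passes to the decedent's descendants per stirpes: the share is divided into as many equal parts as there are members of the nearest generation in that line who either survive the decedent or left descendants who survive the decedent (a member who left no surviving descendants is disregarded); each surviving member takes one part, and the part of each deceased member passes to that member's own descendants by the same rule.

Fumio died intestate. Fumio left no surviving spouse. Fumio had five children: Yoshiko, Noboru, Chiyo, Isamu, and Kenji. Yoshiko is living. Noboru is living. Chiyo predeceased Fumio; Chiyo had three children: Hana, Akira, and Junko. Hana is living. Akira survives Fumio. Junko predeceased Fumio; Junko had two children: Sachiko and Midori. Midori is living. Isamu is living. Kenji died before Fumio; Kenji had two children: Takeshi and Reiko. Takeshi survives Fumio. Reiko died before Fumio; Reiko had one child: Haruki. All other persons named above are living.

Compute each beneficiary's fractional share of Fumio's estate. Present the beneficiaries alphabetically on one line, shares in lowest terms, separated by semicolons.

There is no surviving spouse, so the entire estate passes to Fumio's descendants per stirpes.
The estate is divided into 5 equal shares of 1/5 among Yoshiko, Noboru, Chiyo, Isamu, Kenji.
Yoshiko is living and takes 1/5.
Noboru is living and takes 1/5.
Chiyo predeceased; the 1/5 allotted to Chiyo's branch passes to Chiyo's issue by representation.
The 1/5 is divided into 3 equal shares of 1/15 among Hana, Akira, Junko.
Hana is living and takes 1/15.
Akira is living and takes 1/15.
Junko predeceased; the 1/15 allotted to Junko's branch passes to Junko's issue by representation.
The 1/15 is divided into 2 equal shares of 1/30 among Sachiko, Midori.
Sachiko is living and takes 1/30.
Midori is living and takes 1/30.
Isamu is living and takes 1/5.
Kenji predeceased; the 1/5 allotted to Kenji's branch passes to Kenji's issue by representation.
The 1/5 is divided into 2 equal shares of 1/10 among Takeshi, Reiko.
Takeshi is living and takes 1/10.
Reiko predeceased; the 1/10 allotted to Reiko's branch passes to Reiko's issue by representation.
Haruki is the sole taker at this level and receives the full 1/10.

Akira 1/15; Hana 1/15; Haruki 1/10; Isamu 1/5; Midori 1/30; Noboru 1/5; Sachiko 1/30; Takeshi 1/10; Yoshiko 1/5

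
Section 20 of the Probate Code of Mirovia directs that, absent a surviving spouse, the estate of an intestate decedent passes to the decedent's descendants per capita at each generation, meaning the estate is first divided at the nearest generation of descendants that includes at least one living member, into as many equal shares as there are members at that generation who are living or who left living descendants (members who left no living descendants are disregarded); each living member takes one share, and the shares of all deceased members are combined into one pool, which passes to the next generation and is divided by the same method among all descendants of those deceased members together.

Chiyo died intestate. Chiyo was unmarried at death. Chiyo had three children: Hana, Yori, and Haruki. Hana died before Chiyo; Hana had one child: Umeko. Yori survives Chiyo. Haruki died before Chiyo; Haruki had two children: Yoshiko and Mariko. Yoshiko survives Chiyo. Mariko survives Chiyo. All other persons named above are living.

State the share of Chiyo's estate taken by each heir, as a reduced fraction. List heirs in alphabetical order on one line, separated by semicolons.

Mariko 2/9; Umeko 2/9; Yori 1/3; Yoshiko 2/9

There is no surviving spouse, so the entire estate passes to Chiyo's descendants per capita at each generation.
At generation 1 (Hana, Yori, Haruki) there are 3 shares of (1)/3 = 1/3 each.
Living: Yori — each takes 1/3.
Deceased: Hana and Haruki. Their combined 2/3 is pooled and carried to generation 2.
At generation 2 (Umeko, Yoshiko, Mariko) there are 3 shares of (2/3)/3 = 2/9 each.
Living: Umeko, Yoshiko, and Mariko — each takes 2/9.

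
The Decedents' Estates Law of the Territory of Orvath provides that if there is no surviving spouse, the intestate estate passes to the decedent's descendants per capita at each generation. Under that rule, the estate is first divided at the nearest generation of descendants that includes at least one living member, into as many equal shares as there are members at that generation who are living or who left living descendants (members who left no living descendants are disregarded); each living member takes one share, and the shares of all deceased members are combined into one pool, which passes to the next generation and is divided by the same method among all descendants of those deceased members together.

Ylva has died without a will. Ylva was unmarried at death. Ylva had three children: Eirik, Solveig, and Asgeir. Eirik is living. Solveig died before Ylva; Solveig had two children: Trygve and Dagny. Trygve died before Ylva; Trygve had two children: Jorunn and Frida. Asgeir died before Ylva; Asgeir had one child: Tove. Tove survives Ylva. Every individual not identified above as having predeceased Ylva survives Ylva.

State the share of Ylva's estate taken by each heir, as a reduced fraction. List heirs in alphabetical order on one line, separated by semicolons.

There is no surviving spouse, so the entire estate passes to Ylva's descendants per capita at each generation.
At generation 1 (Eirik, Solveig, Asgeir) there are 3 shares of (1)/3 = 1/3 each.
Living: Eirik — each takes 1/3.
Deceased: Solveig and Asgeir. Their combined 2/3 is pooled and carried to generation 2.
At generation 2 (Trygve, Dagny, Tove) there are 3 shares of (2/3)/3 = 2/9 each.
Living: Dagny and Tove — each takes 2/9.
Deceased: Trygve. That 2/9 share is carried to generation 3.
At generation 3 (Jorunn, Frida) there are 2 shares of (2/9)/2 = 1/9 each.
Living: Jorunn and Frida — each takes 1/9.

Dagny 2/9; Eirik 1/3; Frida 1/9; Jorunn 1/9; Tove 2/9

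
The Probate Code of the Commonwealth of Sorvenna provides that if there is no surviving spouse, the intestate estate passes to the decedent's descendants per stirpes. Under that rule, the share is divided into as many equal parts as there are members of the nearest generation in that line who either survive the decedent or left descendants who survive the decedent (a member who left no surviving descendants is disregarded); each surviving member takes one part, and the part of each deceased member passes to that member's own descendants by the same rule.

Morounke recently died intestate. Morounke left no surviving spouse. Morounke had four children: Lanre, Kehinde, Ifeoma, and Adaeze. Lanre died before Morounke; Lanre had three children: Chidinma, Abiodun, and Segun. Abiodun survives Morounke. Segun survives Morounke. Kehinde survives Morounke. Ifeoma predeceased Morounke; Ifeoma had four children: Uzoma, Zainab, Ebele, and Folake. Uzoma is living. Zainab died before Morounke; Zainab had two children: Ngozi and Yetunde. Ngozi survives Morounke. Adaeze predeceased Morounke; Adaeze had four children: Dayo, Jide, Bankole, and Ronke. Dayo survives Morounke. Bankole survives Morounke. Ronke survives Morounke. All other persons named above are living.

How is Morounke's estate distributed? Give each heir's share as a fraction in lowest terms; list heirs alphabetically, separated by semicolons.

Abiodun 1/12; Bankole 1/16; Chidinma 1/12; Dayo 1/16; Ebele 1/16; Folake 1/16; Jide 1/16; Kehinde 1/4; Ngozi 1/32; Ronke 1/16; Segun 1/12; Uzoma 1/16; Yetunde 1/32

There is no surviving spouse, so the entire estate passes to Morounke's descendants per stirpes.
The estate is divided into 4 equal shares of 1/4 among Lanre, Kehinde, Ifeoma, Adaeze.
Lanre predeceased; the 1/4 allotted to Lanre's branch passes to Lanre's issue by representation.
The 1/4 is divided into 3 equal shares of 1/12 among Chidinma, Abiodun, Segun.
Chidinma is living and takes 1/12.
Abiodun is living and takes 1/12.
Segun is living and takes 1/12.
Kehinde is living and takes 1/4.
Ifeoma predeceased; the 1/4 allotted to Ifeoma's branch passes to Ifeoma's issue by representation.
The 1/4 is divided into 4 equal shares of 1/16 among Uzoma, Zainab, Ebele, Folake.
Uzoma is living and takes 1/16.
Zainab predeceased; the 1/16 allotted to Zainab's branch passes to Zainab's issue by representation.
The 1/16 is divided into 2 equal shares of 1/32 among Ngozi, Yetunde.
Ngozi is living and takes 1/32.
Yetunde is living and takes 1/32.
Ebele is living and takes 1/16.
Folake is living and takes 1/16.
Adaeze predeceased; the 1/4 allotted to Adaeze's branch passes to Adaeze's issue by representation.
The 1/4 is divided into 4 equal shares of 1/16 among Dayo, Jide, Bankole, Ronke.
Dayo is living and takes 1/16.
Jide is living and takes 1/16.
Bankole is living and takes 1/16.
Ronke is living and takes 1/16.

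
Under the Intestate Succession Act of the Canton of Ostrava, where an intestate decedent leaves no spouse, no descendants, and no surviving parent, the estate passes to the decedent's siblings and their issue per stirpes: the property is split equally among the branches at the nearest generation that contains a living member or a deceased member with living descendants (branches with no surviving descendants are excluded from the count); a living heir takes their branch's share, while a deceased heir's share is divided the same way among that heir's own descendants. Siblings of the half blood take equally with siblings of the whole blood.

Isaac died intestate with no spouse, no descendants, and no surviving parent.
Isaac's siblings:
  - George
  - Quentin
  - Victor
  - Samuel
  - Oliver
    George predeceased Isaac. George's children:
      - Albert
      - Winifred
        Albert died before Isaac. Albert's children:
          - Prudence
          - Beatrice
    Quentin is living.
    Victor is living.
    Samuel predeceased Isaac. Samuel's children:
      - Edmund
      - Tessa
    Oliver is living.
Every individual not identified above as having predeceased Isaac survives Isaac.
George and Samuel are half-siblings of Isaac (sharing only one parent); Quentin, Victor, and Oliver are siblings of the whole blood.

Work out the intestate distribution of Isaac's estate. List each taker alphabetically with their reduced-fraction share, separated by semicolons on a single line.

Beatrice 1/20; Edmund 1/10; Oliver 1/5; Prudence 1/20; Quentin 1/5; Tessa 1/10; Victor 1/5; Winifred 1/10

No spouse, descendants, or parent survives, so the estate passes to Isaac's siblings per stirpes.
Half-blood and whole-blood siblings take equally under the stated rule.
The estate is divided into 5 equal shares of 1/5 among George, Quentin, Victor, Samuel, Oliver.
George predeceased; the 1/5 allotted to George's branch passes to George's issue by representation.
The 1/5 is divided into 2 equal shares of 1/10 among Albert, Winifred.
Albert predeceased; the 1/10 allotted to Albert's branch passes to Albert's issue by representation.
The 1/10 is divided into 2 equal shares of 1/20 among Prudence, Beatrice.
Prudence is living and takes 1/20.
Beatrice is living and takes 1/20.
Winifred is living and takes 1/10.
Quentin is living and takes 1/5.
Victor is living and takes 1/5.
Samuel predeceased; the 1/5 allotted to Samuel's branch passes to Samuel's issue by representation.
The 1/5 is divided into 2 equal shares of 1/10 among Edmund, Tessa.
Edmund is living and takes 1/10.
Tessa is living and takes 1/10.
Oliver is living and takes 1/5.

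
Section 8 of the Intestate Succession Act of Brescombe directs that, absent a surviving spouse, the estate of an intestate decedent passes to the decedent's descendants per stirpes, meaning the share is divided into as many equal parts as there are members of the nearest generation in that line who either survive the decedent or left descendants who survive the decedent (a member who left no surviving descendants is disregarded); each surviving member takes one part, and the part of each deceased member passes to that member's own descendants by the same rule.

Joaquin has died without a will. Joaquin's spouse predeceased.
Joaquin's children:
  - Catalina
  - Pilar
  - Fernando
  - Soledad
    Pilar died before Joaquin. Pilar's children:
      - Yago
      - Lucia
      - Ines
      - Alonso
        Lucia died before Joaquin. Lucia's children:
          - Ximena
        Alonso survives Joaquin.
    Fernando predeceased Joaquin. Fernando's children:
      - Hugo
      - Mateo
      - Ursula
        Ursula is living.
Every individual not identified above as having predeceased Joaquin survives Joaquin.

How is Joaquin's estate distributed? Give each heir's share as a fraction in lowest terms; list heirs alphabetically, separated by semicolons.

There is no surviving spouse, so the entire estate passes to Joaquin's descendants per stirpes.
The estate is divided into 4 equal shares of 1/4 among Catalina, Pilar, Fernando, Soledad.
Catalina is living and takes 1/4.
Pilar predeceased; the 1/4 allotted to Pilar's branch passes to Pilar's issue by representation.
The 1/4 is divided into 4 equal shares of 1/16 among Yago, Lucia, Ines, Alonso.
Yago is living and takes 1/16.
Lucia predeceased; the 1/16 allotted to Lucia's branch passes to Lucia's issue by representation.
Ximena is the sole taker at this level and receives the full 1/16.
Ines is living and takes 1/16.
Alonso is living and takes 1/16.
Fernando predeceased; the 1/4 allotted to Fernando's branch passes to Fernando's issue by representation.
The 1/4 is divided into 3 equal shares of 1/12 among Hugo, Mateo, Ursula.
Hugo is living and takes 1/12.
Mateo is living and takes 1/12.
Ursula is living and takes 1/12.
Soledad is living and takes 1/4.

Alonso 1/16; Catalina 1/4; Hugo 1/12; Ines 1/16; Mateo 1/12; Soledad 1/4; Ursula 1/12; Ximena 1/16; Yago 1/16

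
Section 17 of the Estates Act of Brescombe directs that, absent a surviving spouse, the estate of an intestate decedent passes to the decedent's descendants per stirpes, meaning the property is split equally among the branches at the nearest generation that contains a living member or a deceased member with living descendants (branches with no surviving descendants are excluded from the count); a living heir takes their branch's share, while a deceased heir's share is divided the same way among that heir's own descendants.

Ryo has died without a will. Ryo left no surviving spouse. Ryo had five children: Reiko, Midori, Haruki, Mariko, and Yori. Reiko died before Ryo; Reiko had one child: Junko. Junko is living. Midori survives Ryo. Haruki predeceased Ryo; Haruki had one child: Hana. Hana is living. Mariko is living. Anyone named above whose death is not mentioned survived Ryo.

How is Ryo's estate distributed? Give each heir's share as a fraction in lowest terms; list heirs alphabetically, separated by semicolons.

There is no surviving spouse, so the entire estate passes to Ryo's descendants per stirpes.
The estate is divided into 5 equal shares of 1/5 among Reiko, Midori, Haruki, Mariko, Yori.
Reiko predeceased; the 1/5 allotted to Reiko's branch passes to Reiko's issue by representation.
Junko is the sole taker at this level and receives the full 1/5.
Midori is living and takes 1/5.
Haruki predeceased; the 1/5 allotted to Haruki's branch passes to Haruki's issue by representation.
Hana is the sole taker at this level and receives the full 1/5.
Mariko is living and takes 1/5.
Yori is living and takes 1/5.

Hana 1/5; Junko 1/5; Mariko 1/5; Midori 1/5; Yori 1/5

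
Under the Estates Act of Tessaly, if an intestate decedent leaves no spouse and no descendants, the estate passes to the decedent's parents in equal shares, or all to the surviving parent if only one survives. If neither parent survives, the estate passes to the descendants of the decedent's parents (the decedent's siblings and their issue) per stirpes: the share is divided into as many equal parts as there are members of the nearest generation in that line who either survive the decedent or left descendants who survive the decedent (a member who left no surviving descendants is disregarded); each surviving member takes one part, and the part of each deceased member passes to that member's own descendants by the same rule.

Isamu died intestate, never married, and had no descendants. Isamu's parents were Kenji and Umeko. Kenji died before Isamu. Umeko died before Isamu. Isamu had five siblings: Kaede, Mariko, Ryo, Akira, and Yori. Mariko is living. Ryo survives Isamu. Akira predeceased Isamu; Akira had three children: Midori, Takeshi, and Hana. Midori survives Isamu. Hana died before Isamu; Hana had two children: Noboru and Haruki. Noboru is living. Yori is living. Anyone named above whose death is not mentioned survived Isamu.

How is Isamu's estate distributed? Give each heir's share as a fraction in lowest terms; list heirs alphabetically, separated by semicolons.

Haruki 1/30; Kaede 1/5; Mariko 1/5; Midori 1/15; Noboru 1/30; Ryo 1/5; Takeshi 1/15; Yori 1/5

Neither parent survives and there are no descendants, so the estate passes to Isamu's siblings and their issue per stirpes.
The estate is divided into 5 equal shares of 1/5 among Kaede, Mariko, Ryo, Akira, Yori.
Kaede is living and takes 1/5.
Mariko is living and takes 1/5.
Ryo is living and takes 1/5.
Akira predeceased; the 1/5 allotted to Akira's branch passes to Akira's issue by representation.
The 1/5 is divided into 3 equal shares of 1/15 among Midori, Takeshi, Hana.
Midori is living and takes 1/15.
Takeshi is living and takes 1/15.
Hana predeceased; the 1/15 allotted to Hana's branch passes to Hana's issue by representation.
The 1/15 is divided into 2 equal shares of 1/30 among Noboru, Haruki.
Noboru is living and takes 1/30.
Haruki is living and takes 1/30.
Yori is living and takes 1/5.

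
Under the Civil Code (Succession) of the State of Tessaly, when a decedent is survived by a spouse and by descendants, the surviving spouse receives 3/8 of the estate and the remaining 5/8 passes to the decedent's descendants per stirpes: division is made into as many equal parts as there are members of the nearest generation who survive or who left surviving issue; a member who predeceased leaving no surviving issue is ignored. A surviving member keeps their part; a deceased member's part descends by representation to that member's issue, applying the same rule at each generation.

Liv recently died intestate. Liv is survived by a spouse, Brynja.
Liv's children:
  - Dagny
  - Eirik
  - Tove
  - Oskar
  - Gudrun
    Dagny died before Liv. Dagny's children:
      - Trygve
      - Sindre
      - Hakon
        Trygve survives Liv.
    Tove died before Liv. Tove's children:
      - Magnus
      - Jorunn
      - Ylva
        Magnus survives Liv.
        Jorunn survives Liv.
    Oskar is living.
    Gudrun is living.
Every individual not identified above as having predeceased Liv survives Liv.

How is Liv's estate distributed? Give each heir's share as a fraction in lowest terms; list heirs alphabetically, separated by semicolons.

Brynja 3/8; Eirik 1/8; Gudrun 1/8; Hakon 1/24; Jorunn 1/24; Magnus 1/24; Oskar 1/8; Sindre 1/24; Trygve 1/24; Ylva 1/24

Brynja, as surviving spouse, takes 3/8.
The remaining 5/8 passes to Liv's descendants per stirpes.
The 5/8 is divided into 5 equal shares of 1/8 among Dagny, Eirik, Tove, Oskar, Gudrun.
Dagny predeceased; the 1/8 allotted to Dagny's branch passes to Dagny's issue by representation.
The 1/8 is divided into 3 equal shares of 1/24 among Trygve, Sindre, Hakon.
Trygve is living and takes 1/24.
Sindre is living and takes 1/24.
Hakon is living and takes 1/24.
Eirik is living and takes 1/8.
Tove predeceased; the 1/8 allotted to Tove's branch passes to Tove's issue by representation.
The 1/8 is divided into 3 equal shares of 1/24 among Magnus, Jorunn, Ylva.
Magnus is living and takes 1/24.
Jorunn is living and takes 1/24.
Ylva is living and takes 1/24.
Oskar is living and takes 1/8.
Gudrun is living and takes 1/8.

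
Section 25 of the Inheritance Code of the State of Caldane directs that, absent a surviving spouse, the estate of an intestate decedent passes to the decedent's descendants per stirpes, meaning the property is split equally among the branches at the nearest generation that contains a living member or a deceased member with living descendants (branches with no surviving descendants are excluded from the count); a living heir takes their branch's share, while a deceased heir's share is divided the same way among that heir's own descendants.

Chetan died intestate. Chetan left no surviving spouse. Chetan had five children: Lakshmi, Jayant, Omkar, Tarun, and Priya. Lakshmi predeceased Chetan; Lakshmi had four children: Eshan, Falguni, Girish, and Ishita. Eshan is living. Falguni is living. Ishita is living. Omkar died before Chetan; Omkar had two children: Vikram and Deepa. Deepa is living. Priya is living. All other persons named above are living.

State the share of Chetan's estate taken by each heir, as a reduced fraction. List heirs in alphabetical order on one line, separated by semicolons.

There is no surviving spouse, so the entire estate passes to Chetan's descendants per stirpes.
The estate is divided into 5 equal shares of 1/5 among Lakshmi, Jayant, Omkar, Tarun, Priya.
Lakshmi predeceased; the 1/5 allotted to Lakshmi's branch passes to Lakshmi's issue by representation.
The 1/5 is divided into 4 equal shares of 1/20 among Eshan, Falguni, Girish, Ishita.
Eshan is living and takes 1/20.
Falguni is living and takes 1/20.
Girish is living and takes 1/20.
Ishita is living and takes 1/20.
Jayant is living and takes 1/5.
Omkar predeceased; the 1/5 allotted to Omkar's branch passes to Omkar's issue by representation.
The 1/5 is divided into 2 equal shares of 1/10 among Vikram, Deepa.
Vikram is living and takes 1/10.
Deepa is living and takes 1/10.
Tarun is living and takes 1/5.
Priya is living and takes 1/5.

Deepa 1/10; Eshan 1/20; Falguni 1/20; Girish 1/20; Ishita 1/20; Jayant 1/5; Priya 1/5; Tarun 1/5; Vikram 1/10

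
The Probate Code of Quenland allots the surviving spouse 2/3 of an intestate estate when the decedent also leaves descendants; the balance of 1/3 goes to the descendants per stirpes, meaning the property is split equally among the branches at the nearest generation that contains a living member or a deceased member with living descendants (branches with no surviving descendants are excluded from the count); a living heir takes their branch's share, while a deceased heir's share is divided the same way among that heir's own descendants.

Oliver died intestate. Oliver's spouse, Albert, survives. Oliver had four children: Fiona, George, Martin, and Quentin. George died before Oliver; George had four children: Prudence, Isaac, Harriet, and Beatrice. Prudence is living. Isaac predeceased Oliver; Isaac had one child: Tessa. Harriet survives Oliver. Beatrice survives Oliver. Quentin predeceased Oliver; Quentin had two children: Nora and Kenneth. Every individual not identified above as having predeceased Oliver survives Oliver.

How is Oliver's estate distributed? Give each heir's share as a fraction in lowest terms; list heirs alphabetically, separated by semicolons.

Albert 2/3; Beatrice 1/48; Fiona 1/12; Harriet 1/48; Kenneth 1/24; Martin 1/12; Nora 1/24; Prudence 1/48; Tessa 1/48

Albert, as surviving spouse, takes 2/3.
The remaining 1/3 passes to Oliver's descendants per stirpes.
The 1/3 is divided into 4 equal shares of 1/12 among Fiona, George, Martin, Quentin.
Fiona is living and takes 1/12.
George predeceased; the 1/12 allotted to George's branch passes to George's issue by representation.
The 1/12 is divided into 4 equal shares of 1/48 among Prudence, Isaac, Harriet, Beatrice.
Prudence is living and takes 1/48.
Isaac predeceased; the 1/48 allotted to Isaac's branch passes to Isaac's issue by representation.
Tessa is the sole taker at this level and receives the full 1/48.
Harriet is living and takes 1/48.
Beatrice is living and takes 1/48.
Martin is living and takes 1/12.
Quentin predeceased; the 1/12 allotted to Quentin's branch passes to Quentin's issue by representation.
The 1/12 is divided into 2 equal shares of 1/24 among Nora, Kenneth.
Nora is living and takes 1/24.
Kenneth is living and takes 1/24.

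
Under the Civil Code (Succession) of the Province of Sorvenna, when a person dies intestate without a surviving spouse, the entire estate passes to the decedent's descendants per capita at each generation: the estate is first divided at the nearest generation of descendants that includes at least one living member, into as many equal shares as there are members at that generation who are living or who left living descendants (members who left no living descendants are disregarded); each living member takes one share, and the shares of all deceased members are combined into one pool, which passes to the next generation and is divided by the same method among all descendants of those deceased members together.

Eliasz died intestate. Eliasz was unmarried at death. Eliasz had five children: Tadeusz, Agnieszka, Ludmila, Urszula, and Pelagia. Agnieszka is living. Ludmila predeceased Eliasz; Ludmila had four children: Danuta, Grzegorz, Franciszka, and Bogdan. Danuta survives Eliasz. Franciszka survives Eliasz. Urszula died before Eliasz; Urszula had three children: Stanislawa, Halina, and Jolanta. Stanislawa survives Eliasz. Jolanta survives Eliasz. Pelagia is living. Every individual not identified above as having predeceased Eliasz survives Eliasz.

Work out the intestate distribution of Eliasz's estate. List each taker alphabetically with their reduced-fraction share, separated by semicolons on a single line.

Agnieszka 1/5; Bogdan 2/35; Danuta 2/35; Franciszka 2/35; Grzegorz 2/35; Halina 2/35; Jolanta 2/35; Pelagia 1/5; Stanislawa 2/35; Tadeusz 1/5

There is no surviving spouse, so the entire estate passes to Eliasz's descendants per capita at each generation.
At generation 1 (Tadeusz, Agnieszka, Ludmila, Urszula, Pelagia) there are 5 shares of (1)/5 = 1/5 each.
Living: Tadeusz, Agnieszka, and Pelagia — each takes 1/5.
Deceased: Ludmila and Urszula. Their combined 2/5 is pooled and carried to generation 2.
At generation 2 (Danuta, Grzegorz, Franciszka, Bogdan, Stanislawa, Halina, Jolanta) there are 7 shares of (2/5)/7 = 2/35 each.
Living: Danuta, Grzegorz, Franciszka, Bogdan, Stanislawa, Halina, and Jolanta — each takes 2/35.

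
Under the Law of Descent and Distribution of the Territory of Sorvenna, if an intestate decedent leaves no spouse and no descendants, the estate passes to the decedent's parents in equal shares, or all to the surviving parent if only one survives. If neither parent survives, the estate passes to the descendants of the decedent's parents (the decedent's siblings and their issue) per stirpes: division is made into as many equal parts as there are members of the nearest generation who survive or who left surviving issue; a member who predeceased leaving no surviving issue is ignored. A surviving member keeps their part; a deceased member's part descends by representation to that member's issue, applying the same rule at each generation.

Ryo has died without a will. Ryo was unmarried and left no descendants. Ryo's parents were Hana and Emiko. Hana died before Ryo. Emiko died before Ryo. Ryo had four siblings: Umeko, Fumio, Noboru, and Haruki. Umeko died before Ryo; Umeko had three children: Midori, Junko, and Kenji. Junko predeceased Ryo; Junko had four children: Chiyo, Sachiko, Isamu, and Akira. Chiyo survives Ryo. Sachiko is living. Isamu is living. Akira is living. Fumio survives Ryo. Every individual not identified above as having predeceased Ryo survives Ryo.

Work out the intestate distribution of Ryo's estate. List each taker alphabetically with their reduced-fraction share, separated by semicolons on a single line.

Neither parent survives and there are no descendants, so the estate passes to Ryo's siblings and their issue per stirpes.
The estate is divided into 4 equal shares of 1/4 among Umeko, Fumio, Noboru, Haruki.
Umeko predeceased; the 1/4 allotted to Umeko's branch passes to Umeko's issue by representation.
The 1/4 is divided into 3 equal shares of 1/12 among Midori, Junko, Kenji.
Midori is living and takes 1/12.
Junko predeceased; the 1/12 allotted to Junko's branch passes to Junko's issue by representation.
The 1/12 is divided into 4 equal shares of 1/48 among Chiyo, Sachiko, Isamu, Akira.
Chiyo is living and takes 1/48.
Sachiko is living and takes 1/48.
Isamu is living and takes 1/48.
Akira is living and takes 1/48.
Kenji is living and takes 1/12.
Fumio is living and takes 1/4.
Noboru is living and takes 1/4.
Haruki is living and takes 1/4.

Akira 1/48; Chiyo 1/48; Fumio 1/4; Haruki 1/4; Isamu 1/48; Kenji 1/12; Midori 1/12; Noboru 1/4; Sachiko 1/48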